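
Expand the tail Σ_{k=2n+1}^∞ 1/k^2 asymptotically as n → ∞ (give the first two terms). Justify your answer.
Σ_{k>2n} 1/k^2 = 1/(1 · (2n)) − 1/(2 · (2n)^2) + O(1/(2n)^3)

Compare to the integral: ∫_{2n}^∞ x^(−2) dx = [−x^(−1)/1]_{2n}^∞ = 1/((2−1)·(2n)). The Euler-Maclaurin correction adds −f(2n)/2 = −1/(2·(2n)^2). Euler-Maclaurin then gives
  Σ_{k>2n} 1/k^2 = ∫_{2n}^∞ dx/x^2 − 1/(2·(2n)^2) + O(1/(2n)^3).
(Equivalently this is ζ(2) − Σ_{k≤2n} 1/k^2.)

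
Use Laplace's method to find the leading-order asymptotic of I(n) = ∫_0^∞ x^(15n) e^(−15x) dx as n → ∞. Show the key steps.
I(n) ~ (sqrt(2π·15n) / 15) · (15n/(15e))^(15n)

Write the integrand as exp(15n ln x − 15x) and set f(x) = 15n ln x − 15x. Then f'(x) = 15n/x − 15 = 0 at x* = 15n/15, and f''(x*) = −15n/x*^2 = −15^2/(15n). Laplace's method (interior maximum) gives
  I(n) ~ e^(f(x*)) · sqrt(2π / |f''(x*)|)
        = exp(15n ln(15n/15) − 15n) · sqrt(2π · 15n / 15^2)
        = (15n/15)^(15n) e^(−15n) · sqrt(2π·15n) / 15
        = (sqrt(2π·15n) / 15) · (15n/(15e))^(15n).
This matches Γ(15n+1)/15^(15n+1) with Stirling applied to Γ.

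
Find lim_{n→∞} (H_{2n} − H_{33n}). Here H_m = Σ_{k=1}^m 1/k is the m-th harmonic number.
lim = ln(2/33)

Euler-Maclaurin gives H_m = ln m + γ + 1/(2m) + O(1/m^2). The γ and O(1/m) terms cancel in the difference:
  H_{2n} − H_{33n} = ln(2n) − ln(33n) + O(1/n) = ln(2/33) + O(1/n).
Hence the limit is ln(2/33).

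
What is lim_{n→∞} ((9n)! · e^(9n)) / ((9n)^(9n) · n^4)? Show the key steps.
lim = 0

Stirling: (9n)! ~ sqrt(2π·9n) · (9n/e)^(9n). Hence
  (9n)! · e^(9n) / (9n)^(9n) ~ sqrt(2π·9n).
Dividing by n^4: sqrt(2π·9n) / n^4 = sqrt(2π·9) · n^((1−8)/2), so the expression behaves like sqrt(2π·9) · n^((1−8)/2) → 0.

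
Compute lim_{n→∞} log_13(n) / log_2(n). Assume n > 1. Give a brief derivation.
lim = ln(2) / ln(13) = log_13(2)

Change of base: log_13(n) = ln n / ln 13 and log_2(n) = ln n / ln 2. The ratio is (ln n / ln 13) · (ln 2 / ln n) = ln 2 / ln 13, a constant independent of n. So the limit is ln 2 / ln 13 = log_13(2).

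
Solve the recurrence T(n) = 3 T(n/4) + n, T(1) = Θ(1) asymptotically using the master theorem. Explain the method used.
T(n) = Θ(n)

log_4 3 ≈ 0.792. f(n) = n dominates n^(log_4 3) since 1 > 0.792, and the regularity condition a·f(n/b) = 3·(n/4)^1 = (3/4)·n ≤ c·f(n) holds with c = 3/4 ≈ 0.75 < 1. So this is Case 3: T(n) = Θ(f(n)) = Θ(n).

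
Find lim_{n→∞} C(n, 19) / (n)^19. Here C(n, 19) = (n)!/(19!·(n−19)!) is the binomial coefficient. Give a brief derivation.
lim = 1/19! = 1/121645100408832000

With N = n → ∞: C(N, 19) / N^19 = [N(N−1)…(N−18)] / (19! · N^19) = (1/19!) · 1 · (1 − 1/n) · … · (1 − 18/n). Each factor → 1 as N → ∞, so the limit is 1/19! = 1/121645100408832000.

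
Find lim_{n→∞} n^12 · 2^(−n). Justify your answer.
lim = 0

Exponentials with base > 1 dominate every fixed polynomial: for any fixed c, n^c / 2^n → 0 as n → ∞ (e.g. by the ratio test, or by writing 2^n = e^(n ln 2) and noting e^(n ln 2) / n^c → ∞). Hence n^12 · 2^(−n) = n^12 / 2^n → 0.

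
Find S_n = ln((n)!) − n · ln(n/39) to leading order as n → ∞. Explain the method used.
S_n ~ n · (ln 39 − 1) + O(ln n)

Stirling: ln((n)!) = n ln(n) − n + O(ln n).
  S_n = n ln(n) − n − n ln(n/39) + O(ln n)
      = n ln(n) − n ln n + n ln 39 − n + O(ln n)
      = n ln 39 − n + O(ln n)
      = n (ln 39 − 1) + O(ln n).
Numerically ln(39) − 1 ≈ 2.6636.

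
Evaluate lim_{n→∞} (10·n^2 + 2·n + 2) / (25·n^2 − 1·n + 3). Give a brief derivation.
lim = 10/25 = 2/5

For large n the leading n^2 terms dominate both numerator and denominator. Dividing top and bottom by n^2, every other term tends to 0, leaving 10/25 = 2/5.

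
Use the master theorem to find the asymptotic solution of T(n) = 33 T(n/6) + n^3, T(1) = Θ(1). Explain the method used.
T(n) = Θ(n^3)

log_6 33 ≈ 1.951. f(n) = n^3 dominates n^(log_6 33) since 3 > 1.951, and the regularity condition a·f(n/b) = 33·(n/6)^3 = (33/216)·n^3 ≤ c·f(n) holds with c = 33/216 ≈ 0.153 < 1. So this is Case 3: T(n) = Θ(f(n)) = Θ(n^3).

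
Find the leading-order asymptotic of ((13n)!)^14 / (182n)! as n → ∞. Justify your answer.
((13n)!)^14/(182n)! ~ ((2π·13n)^(13/2) / sqrt(14)) · 14^(−14·13n)  →  0

Write N = 13n. Stirling: N! ~ sqrt(2π N)(N/e)^N and (14N)! ~ sqrt(2π·14N)·(14N/e)^(14N).
  (N!)^14/(14N)! ~ (2π N)^(14/2) (N/e)^(14N) / [sqrt(2π·14N) (14N/e)^(14N)]
     = (2π N)^(14/2) / sqrt(2π·14N) · (N/(14N))^(14N)
     = (2π N)^((14−1)/2) / sqrt(14) · 14^(−14N).
Since 14^14 > 1, the factor 14^(−14N) decays exponentially, so the ratio → 0. Substituting N = 13n gives the stated form.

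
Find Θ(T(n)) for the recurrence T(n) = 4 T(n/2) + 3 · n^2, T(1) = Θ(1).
T(n) = Θ(n^2 log n)

log_2 4 = 2, and f(n) = 3 · n^2 = Θ(n^(log_2 4)). This is Case 2 of the master theorem: T(n) = Θ(f(n) · log n) = Θ(n^2 log n).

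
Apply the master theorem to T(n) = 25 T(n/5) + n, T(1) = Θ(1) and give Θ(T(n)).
T(n) = Θ(n^2)

Master theorem: compare f(n) = n to n^(log_5 25) where log_5 25 = 2. Since 1 < log_5 25, we have f(n) = O(n^(log_5 25 − ε)) for some ε > 0 — Case 1. Hence T(n) = Θ(n^(log_5 25)) = Θ(n^2).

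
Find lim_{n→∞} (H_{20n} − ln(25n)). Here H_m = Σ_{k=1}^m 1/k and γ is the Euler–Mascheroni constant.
lim = ln(4/5) + γ

By Euler-Maclaurin, H_m = ln m + γ + O(1/m). So
  H_{20n} − ln(25n) = ln(20n) + γ − ln(25n) + O(1/n)
                       = ln(20/25) + γ + O(1/n).
Hence the limit is ln(20/25) + γ (= ln(4/5)).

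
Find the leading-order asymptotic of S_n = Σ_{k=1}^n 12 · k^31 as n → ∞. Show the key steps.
S_n ~ 3 · n^32 / 8

By integral comparison (Euler-Maclaurin), Σ_{k=1}^n 12 · k^31 = 12 · ∫_0^n x^31 dx + O(n^31) = 12 · n^32/32 = 3 · n^32 / 8 + O(n^31). (Equivalently, Faulhaber's formula gives the same leading term.)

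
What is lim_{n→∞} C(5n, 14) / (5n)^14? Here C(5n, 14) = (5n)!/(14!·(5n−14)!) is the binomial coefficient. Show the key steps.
lim = 1/14! = 1/87178291200

With N = 5n → ∞: C(N, 14) / N^14 = [N(N−1)…(N−13)] / (14! · N^14) = (1/14!) · 1 · (1 − 1/(5n)) · … · (1 − 13/(5n)). Each factor → 1 as N → ∞, so the limit is 1/14! = 1/87178291200.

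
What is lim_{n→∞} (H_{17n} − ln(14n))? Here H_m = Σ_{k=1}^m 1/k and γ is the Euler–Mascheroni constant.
lim = ln(17/14) + γ

By Euler-Maclaurin, H_m = ln m + γ + O(1/m). So
  H_{17n} − ln(14n) = ln(17n) + γ − ln(14n) + O(1/n)
                       = ln(17/14) + γ + O(1/n).
Hence the limit is ln(17/14) + γ.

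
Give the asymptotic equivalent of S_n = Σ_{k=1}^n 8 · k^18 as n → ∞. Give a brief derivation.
S_n ~ 8 · n^19 / 19

By integral comparison (Euler-Maclaurin), Σ_{k=1}^n 8 · k^18 = 8 · ∫_0^n x^18 dx + O(n^18) = 8 · n^19/19 + O(n^18). (Equivalently, Faulhaber's formula gives the same leading term.)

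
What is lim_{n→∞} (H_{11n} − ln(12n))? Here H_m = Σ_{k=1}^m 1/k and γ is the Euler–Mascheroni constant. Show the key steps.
lim = ln(11/12) + γ

By Euler-Maclaurin, H_m = ln m + γ + O(1/m). So
  H_{11n} − ln(12n) = ln(11n) + γ − ln(12n) + O(1/n)
                       = ln(11/12) + γ + O(1/n).
Hence the limit is ln(11/12) + γ.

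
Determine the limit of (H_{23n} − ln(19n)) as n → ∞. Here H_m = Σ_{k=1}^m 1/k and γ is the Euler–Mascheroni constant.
lim = ln(23/19) + γ

By Euler-Maclaurin, H_m = ln m + γ + O(1/m). So
  H_{23n} − ln(19n) = ln(23n) + γ − ln(19n) + O(1/n)
                       = ln(23/19) + γ + O(1/n).
Hence the limit is ln(23/19) + γ.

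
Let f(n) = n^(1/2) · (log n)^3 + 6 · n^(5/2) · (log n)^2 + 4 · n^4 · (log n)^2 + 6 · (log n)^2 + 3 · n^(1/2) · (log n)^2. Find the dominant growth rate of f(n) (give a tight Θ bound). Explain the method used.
f(n) ∈ Θ(n^4 · (log n)^2)

Compare the terms by growth order. For large n, n^a · (log n)^b dominates n^a' · (log n)^b' iff a > a', or (a = a' and b > b'). Ranking the 5 terms shows the dominant one is 4 · n^4 · (log n)^2. Hence f(n) ∈ Θ(n^4 · (log n)^2).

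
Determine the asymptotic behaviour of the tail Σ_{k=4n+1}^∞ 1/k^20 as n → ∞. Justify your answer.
Σ_{k>4n} 1/k^20 ~ 1/(19 · (4n)^19)

Compare to the integral: ∫_{4n}^∞ x^(−20) dx = [−x^(−19)/19]_{4n}^∞ = 1/((20−1)·(4n)^19). Euler-Maclaurin then gives
  Σ_{k>4n} 1/k^20 = ∫_{4n}^∞ dx/x^20 − 1/(2·(4n)^20) + O(1/(4n)^21).
(Equivalently this is ζ(20) − Σ_{k≤4n} 1/k^20.)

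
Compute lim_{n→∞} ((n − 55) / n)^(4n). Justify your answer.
lim = e^(−220)

Rewrite as (1 − 55/n)^(4n). By the standard limit (1 + x/n)^n → e^x, we have (1 − 55/n)^n → e^(−55), and raising to the 4th power gives e^(−220).
More precisely, ln[(1 − 55/n)^(4n)] = 4n · ln(1 − 55/n) = 4n · (-55/n + O(1/n^2)) = -220 + O(1/n) → -220.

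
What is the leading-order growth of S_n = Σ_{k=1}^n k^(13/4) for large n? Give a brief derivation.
S_n ~ (4/17) · n^(17/4)

Integral comparison: Σ_{k=1}^n k^(13/4) = ∫_0^n x^(13/4) dx + O(n^(13/4)). The integral is n^(1 + 13/4) / (1 + 13/4) = n^((13+4)/4) / ((13+4)/4) = (4/17) · n^(17/4).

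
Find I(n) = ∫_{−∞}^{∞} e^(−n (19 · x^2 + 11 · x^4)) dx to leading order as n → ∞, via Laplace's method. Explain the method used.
I(n) ~ sqrt(π/(19n))

φ(x) = 19 · x^2 + 11 · x^4 has its unique global minimum at x* = 0 (since φ'(x) = 38x + 44x^3 = 0 only at x = 0 for real x with both coefficients positive, and φ → ∞ as |x| → ∞). At x* = 0, φ(0) = 0 and φ''(0) = 38. Laplace's method then gives
  I(n) ~ sqrt(2π / (n · φ''(0))) · e^(−n φ(0)) = sqrt(2π / (38n)) = sqrt(π/(19n)).
The 11 · x^4 term contributes only at subleading order (an O(1/n) relative correction).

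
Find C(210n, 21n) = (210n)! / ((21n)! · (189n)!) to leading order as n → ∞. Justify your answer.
C(210n, 21n) ~ (10000000000/387420489)^(21n) · sqrt(5/(9π·21n))

Write N = 21n. Apply Stirling to each factorial:
  (10N)! ~ sqrt(2π·10N) · (10N/e)^(10N),
  N! ~ sqrt(2π N) · (N/e)^N,
  (9N)! ~ sqrt(2π·9N) · (9N/e)^(9N).
The exponential factors combine to (10N)^(10N) / (N^N · (9N)^(9N)) = 10^(10N)/9^(9N) = (10^10/9^9)^N = (10000000000/387420489)^N.
The square-root prefactors combine to sqrt(2π·10N) / (sqrt(2π N)·sqrt(2π·9N)) = sqrt(10 / (2π·9·N)) = sqrt(5/(9π·21n)).
Substituting N = 21n: C(210n, 21n) ~ (10000000000/387420489)^(21n) · sqrt(5/(9π·21n)).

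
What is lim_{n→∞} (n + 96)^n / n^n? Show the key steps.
lim = e^96

Rewrite as (1 + 96/n)^(n). By the standard limit (1 + x/n)^n → e^x, we have (1 + 96/n)^n → e^96, and raising to the 1st power gives e^96.
More precisely, ln[(1 + 96/n)^(n)] = n · ln(1 + 96/n) = n · (96/n + O(1/n^2)) = 96 + O(1/n) → 96.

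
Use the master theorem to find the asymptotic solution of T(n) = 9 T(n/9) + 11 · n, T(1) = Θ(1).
T(n) = Θ(n log n)

log_9 9 = 1, and f(n) = 11 · n = Θ(n^(log_9 9)). This is Case 2 of the master theorem: T(n) = Θ(f(n) · log n) = Θ(n log n).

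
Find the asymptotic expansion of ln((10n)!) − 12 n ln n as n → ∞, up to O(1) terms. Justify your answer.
ln((10n)!) − 12 n ln n = −2 n ln n + 10(ln 10 − 1) n + (1/2) ln(2π·10n) + O(1/n)

Stirling: ln((10n)!) = 10n ln(10n) − 10n + (1/2) ln(2π·10n) + O(1/n).
Expand 10n ln(10n) = 10n (ln n + ln 10) = 10n ln n + 10n ln 10.
Subtract 12n ln n: leading term is (10 − 12) n ln n = −2 n ln n. The next term is 10n ln 10 − 10n = 10(ln 10 − 1) n. Then the (1/2) ln(2π·10n) correction.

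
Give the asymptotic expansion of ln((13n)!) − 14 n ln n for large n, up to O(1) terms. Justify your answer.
ln((13n)!) − 14 n ln n = −n ln n + 13(ln 13 − 1) n + (1/2) ln(2π·13n) + O(1/n)

Stirling: ln((13n)!) = 13n ln(13n) − 13n + (1/2) ln(2π·13n) + O(1/n).
Expand 13n ln(13n) = 13n (ln n + ln 13) = 13n ln n + 13n ln 13.
Subtract 14n ln n: leading term is (13 − 14) n ln n = −n ln n. The next term is 13n ln 13 − 13n = 13(ln 13 − 1) n. Then the (1/2) ln(2π·13n) correction.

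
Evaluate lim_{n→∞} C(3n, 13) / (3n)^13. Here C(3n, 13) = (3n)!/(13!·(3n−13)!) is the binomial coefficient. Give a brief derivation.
lim = 1/13! = 1/6227020800

With N = 3n → ∞: C(N, 13) / N^13 = [N(N−1)…(N−12)] / (13! · N^13) = (1/13!) · 1 · (1 − 1/(3n)) · … · (1 − 12/(3n)). Each factor → 1 as N → ∞, so the limit is 1/13! = 1/6227020800.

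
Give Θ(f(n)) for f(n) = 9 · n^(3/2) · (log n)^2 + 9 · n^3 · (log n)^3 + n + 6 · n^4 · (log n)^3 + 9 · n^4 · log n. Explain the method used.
f(n) ∈ Θ(n^4 · (log n)^3)

Compare the terms by growth order. For large n, n^a · (log n)^b dominates n^a' · (log n)^b' iff a > a', or (a = a' and b > b'). Ranking the 5 terms shows the dominant one is 6 · n^4 · (log n)^3. Hence f(n) ∈ Θ(n^4 · (log n)^3).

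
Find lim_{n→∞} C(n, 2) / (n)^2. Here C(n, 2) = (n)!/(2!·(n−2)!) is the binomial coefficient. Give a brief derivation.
lim = 1/2! = 1/2

With N = n → ∞: C(N, 2) / N^2 = [N(N−1)…(N−1)] / (2! · N^2) = (1/2!) · 1 · (1 − 1/n). Each factor → 1 as N → ∞, so the limit is 1/2! = 1/2.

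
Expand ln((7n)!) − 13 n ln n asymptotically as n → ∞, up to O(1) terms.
ln((7n)!) − 13 n ln n = −6 n ln n + 7(ln 7 − 1) n + (1/2) ln(2π·7n) + O(1/n)

Stirling: ln((7n)!) = 7n ln(7n) − 7n + (1/2) ln(2π·7n) + O(1/n).
Expand 7n ln(7n) = 7n (ln n + ln 7) = 7n ln n + 7n ln 7.
Subtract 13n ln n: leading term is (7 − 13) n ln n = −6 n ln n. The next term is 7n ln 7 − 7n = 7(ln 7 − 1) n. Then the (1/2) ln(2π·7n) correction.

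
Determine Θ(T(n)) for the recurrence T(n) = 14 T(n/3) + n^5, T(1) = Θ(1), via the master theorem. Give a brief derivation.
T(n) = Θ(n^5)

log_3 14 ≈ 2.402. f(n) = n^5 dominates n^(log_3 14) since 5 > 2.402, and the regularity condition a·f(n/b) = 14·(n/3)^5 = (14/243)·n^5 ≤ c·f(n) holds with c = 14/243 ≈ 0.0576 < 1. So this is Case 3: T(n) = Θ(f(n)) = Θ(n^5).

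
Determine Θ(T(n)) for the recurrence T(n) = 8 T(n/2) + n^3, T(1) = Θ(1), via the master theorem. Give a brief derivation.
T(n) = Θ(n^3 log n)

log_2 8 = 3, and f(n) = n^3 = Θ(n^(log_2 8)). This is Case 2 of the master theorem: T(n) = Θ(f(n) · log n) = Θ(n^3 log n).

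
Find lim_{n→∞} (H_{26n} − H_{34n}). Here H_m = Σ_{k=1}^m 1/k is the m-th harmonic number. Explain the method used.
lim = ln(26/34) = ln(13/17)

Euler-Maclaurin gives H_m = ln m + γ + 1/(2m) + O(1/m^2). The γ and O(1/m) terms cancel in the difference:
  H_{26n} − H_{34n} = ln(26n) − ln(34n) + O(1/n) = ln(26/34) + O(1/n).
Hence the limit is ln(26/34) = ln(13/17).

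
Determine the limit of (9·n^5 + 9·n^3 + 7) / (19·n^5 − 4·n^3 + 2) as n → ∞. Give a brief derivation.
lim = 9/19

For large n the leading n^5 terms dominate both numerator and denominator. Dividing top and bottom by n^5, every other term tends to 0, leaving 9/19.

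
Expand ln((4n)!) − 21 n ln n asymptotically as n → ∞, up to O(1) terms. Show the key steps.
ln((4n)!) − 21 n ln n = −17 n ln n + 4(ln 4 − 1) n + (1/2) ln(2π·4n) + O(1/n)

Stirling: ln((4n)!) = 4n ln(4n) − 4n + (1/2) ln(2π·4n) + O(1/n).
Expand 4n ln(4n) = 4n (ln n + ln 4) = 4n ln n + 4n ln 4.
Subtract 21n ln n: leading term is (4 − 21) n ln n = −17 n ln n. The next term is 4n ln 4 − 4n = 4(ln 4 − 1) n. Then the (1/2) ln(2π·4n) correction.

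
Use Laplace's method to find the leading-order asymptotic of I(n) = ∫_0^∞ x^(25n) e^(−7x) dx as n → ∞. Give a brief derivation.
I(n) ~ (sqrt(2π·25n) / 7) · (25n/(7e))^(25n)

Write the integrand as exp(25n ln x − 7x) and set f(x) = 25n ln x − 7x. Then f'(x) = 25n/x − 7 = 0 at x* = 25n/7, and f''(x*) = −25n/x*^2 = −7^2/(25n). Laplace's method (interior maximum) gives
  I(n) ~ e^(f(x*)) · sqrt(2π / |f''(x*)|)
        = exp(25n ln(25n/7) − 25n) · sqrt(2π · 25n / 7^2)
        = (25n/7)^(25n) e^(−25n) · sqrt(2π·25n) / 7
        = (sqrt(2π·25n) / 7) · (25n/(7e))^(25n).
This matches Γ(25n+1)/7^(25n+1) with Stirling applied to Γ.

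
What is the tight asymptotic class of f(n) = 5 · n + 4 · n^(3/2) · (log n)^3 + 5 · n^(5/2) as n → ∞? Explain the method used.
f(n) ∈ Θ(n^(5/2))

Compare the terms by growth order. For large n, n^a · (log n)^b dominates n^a' · (log n)^b' iff a > a', or (a = a' and b > b'). Ranking the 3 terms shows the dominant one is 5 · n^(5/2). Hence f(n) ∈ Θ(n^(5/2)).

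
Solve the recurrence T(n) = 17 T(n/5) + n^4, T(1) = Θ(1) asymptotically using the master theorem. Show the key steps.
T(n) = Θ(n^4)

log_5 17 ≈ 1.760. f(n) = n^4 dominates n^(log_5 17) since 4 > 1.760, and the regularity condition a·f(n/b) = 17·(n/5)^4 = (17/625)·n^4 ≤ c·f(n) holds with c = 17/625 ≈ 0.0272 < 1. So this is Case 3: T(n) = Θ(f(n)) = Θ(n^4).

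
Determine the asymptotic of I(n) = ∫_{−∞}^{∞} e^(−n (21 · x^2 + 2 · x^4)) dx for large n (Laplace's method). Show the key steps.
I(n) ~ sqrt(π/(21n))

φ(x) = 21 · x^2 + 2 · x^4 has its unique global minimum at x* = 0 (since φ'(x) = 42x + 8x^3 = 0 only at x = 0 for real x with both coefficients positive, and φ → ∞ as |x| → ∞). At x* = 0, φ(0) = 0 and φ''(0) = 42. Laplace's method then gives
  I(n) ~ sqrt(2π / (n · φ''(0))) · e^(−n φ(0)) = sqrt(2π / (42n)) = sqrt(π/(21n)).
The 2 · x^4 term contributes only at subleading order (an O(1/n) relative correction).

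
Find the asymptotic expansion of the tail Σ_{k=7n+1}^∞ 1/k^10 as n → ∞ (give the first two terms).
Σ_{k>7n} 1/k^10 = 1/(9 · (7n)^9) − 1/(2 · (7n)^10) + O(1/(7n)^11)

Compare to the integral: ∫_{7n}^∞ x^(−10) dx = [−x^(−9)/9]_{7n}^∞ = 1/((10−1)·(7n)^9). The Euler-Maclaurin correction adds −f(7n)/2 = −1/(2·(7n)^10). Euler-Maclaurin then gives
  Σ_{k>7n} 1/k^10 = ∫_{7n}^∞ dx/x^10 − 1/(2·(7n)^10) + O(1/(7n)^11).
(Equivalently this is ζ(10) − Σ_{k≤7n} 1/k^10.)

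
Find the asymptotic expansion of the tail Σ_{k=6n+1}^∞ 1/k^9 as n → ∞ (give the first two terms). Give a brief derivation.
Σ_{k>6n} 1/k^9 = 1/(8 · (6n)^8) − 1/(2 · (6n)^9) + O(1/(6n)^10)

Compare to the integral: ∫_{6n}^∞ x^(−9) dx = [−x^(−8)/8]_{6n}^∞ = 1/((9−1)·(6n)^8). The Euler-Maclaurin correction adds −f(6n)/2 = −1/(2·(6n)^9). Euler-Maclaurin then gives
  Σ_{k>6n} 1/k^9 = ∫_{6n}^∞ dx/x^9 − 1/(2·(6n)^9) + O(1/(6n)^10).
(Equivalently this is ζ(9) − Σ_{k≤6n} 1/k^9.)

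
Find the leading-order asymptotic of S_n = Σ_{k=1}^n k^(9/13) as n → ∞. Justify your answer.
S_n ~ (13/22) · n^(22/13)

Integral comparison: Σ_{k=1}^n k^(9/13) = ∫_0^n x^(9/13) dx + O(n^(9/13)). The integral is n^(1 + 9/13) / (1 + 9/13) = n^((9+13)/13) / ((9+13)/13) = (13/22) · n^(22/13).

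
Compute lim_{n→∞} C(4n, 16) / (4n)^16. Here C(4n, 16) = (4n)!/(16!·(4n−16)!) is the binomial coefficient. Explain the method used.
lim = 1/16! = 1/20922789888000

With N = 4n → ∞: C(N, 16) / N^16 = [N(N−1)…(N−15)] / (16! · N^16) = (1/16!) · 1 · (1 − 1/(4n)) · … · (1 − 15/(4n)). Each factor → 1 as N → ∞, so the limit is 1/16! = 1/20922789888000.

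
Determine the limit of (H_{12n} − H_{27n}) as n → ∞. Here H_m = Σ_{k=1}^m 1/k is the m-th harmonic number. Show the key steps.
lim = ln(12/27) = ln(4/9)

Euler-Maclaurin gives H_m = ln m + γ + 1/(2m) + O(1/m^2). The γ and O(1/m) terms cancel in the difference:
  H_{12n} − H_{27n} = ln(12n) − ln(27n) + O(1/n) = ln(12/27) + O(1/n).
Hence the limit is ln(12/27) = ln(4/9).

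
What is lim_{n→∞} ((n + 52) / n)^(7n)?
lim = e^364

Rewrite as (1 + 52/n)^(7n). By the standard limit (1 + x/n)^n → e^x, we have (1 + 52/n)^n → e^52, and raising to the 7th power gives e^364.
More precisely, ln[(1 + 52/n)^(7n)] = 7n · ln(1 + 52/n) = 7n · (52/n + O(1/n^2)) = 364 + O(1/n) → 364.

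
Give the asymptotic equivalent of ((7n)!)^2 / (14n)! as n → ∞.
((7n)!)^2/(14n)! ~ ((2π·7n)^(1/2) / sqrt(2)) · 2^(−2·7n)  →  0

Write N = 7n. Stirling: N! ~ sqrt(2π N)(N/e)^N and (2N)! ~ sqrt(2π·2N)·(2N/e)^(2N).
  (N!)^2/(2N)! ~ (2π N)^(2/2) (N/e)^(2N) / [sqrt(2π·2N) (2N/e)^(2N)]
     = (2π N)^(2/2) / sqrt(2π·2N) · (N/(2N))^(2N)
     = (2π N)^((2−1)/2) / sqrt(2) · 2^(−2N).
Since 2^2 > 1, the factor 2^(−2N) decays exponentially, so the ratio → 0. Substituting N = 7n gives the stated form.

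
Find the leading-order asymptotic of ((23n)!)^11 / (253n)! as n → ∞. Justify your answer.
((23n)!)^11/(253n)! ~ ((2π·23n)^(10/2) / sqrt(11)) · 11^(−11·23n)  →  0

Write N = 23n. Stirling: N! ~ sqrt(2π N)(N/e)^N and (11N)! ~ sqrt(2π·11N)·(11N/e)^(11N).
  (N!)^11/(11N)! ~ (2π N)^(11/2) (N/e)^(11N) / [sqrt(2π·11N) (11N/e)^(11N)]
     = (2π N)^(11/2) / sqrt(2π·11N) · (N/(11N))^(11N)
     = (2π N)^((11−1)/2) / sqrt(11) · 11^(−11N).
Since 11^11 > 1, the factor 11^(−11N) decays exponentially, so the ratio → 0. Substituting N = 23n gives the stated form.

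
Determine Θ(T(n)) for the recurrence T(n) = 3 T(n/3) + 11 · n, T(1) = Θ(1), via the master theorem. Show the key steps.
T(n) = Θ(n log n)

log_3 3 = 1, and f(n) = 11 · n = Θ(n^(log_3 3)). This is Case 2 of the master theorem: T(n) = Θ(f(n) · log n) = Θ(n log n).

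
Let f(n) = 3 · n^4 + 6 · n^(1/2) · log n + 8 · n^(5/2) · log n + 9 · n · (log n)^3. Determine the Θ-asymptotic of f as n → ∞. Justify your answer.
f(n) ∈ Θ(n^4)

Compare the terms by growth order. For large n, n^a · (log n)^b dominates n^a' · (log n)^b' iff a > a', or (a = a' and b > b'). Ranking the 4 terms shows the dominant one is 3 · n^4. Hence f(n) ∈ Θ(n^4).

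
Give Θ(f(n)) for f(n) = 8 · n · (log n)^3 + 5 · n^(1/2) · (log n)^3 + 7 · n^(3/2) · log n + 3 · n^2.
f(n) ∈ Θ(n^2)

Compare the terms by growth order. For large n, n^a · (log n)^b dominates n^a' · (log n)^b' iff a > a', or (a = a' and b > b'). Ranking the 4 terms shows the dominant one is 3 · n^2. Hence f(n) ∈ Θ(n^2).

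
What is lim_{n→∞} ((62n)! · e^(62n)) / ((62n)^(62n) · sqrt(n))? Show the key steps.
lim = sqrt(2π·62)

Stirling: (62n)! ~ sqrt(2π·62n) · (62n/e)^(62n). Hence
  (62n)! · e^(62n) / (62n)^(62n) ~ sqrt(2π·62n).
Dividing by sqrt(n): sqrt(2π·62n) / sqrt(n) = sqrt(2π·62) · n^((1−1)/2), so the limit is sqrt(2π·62).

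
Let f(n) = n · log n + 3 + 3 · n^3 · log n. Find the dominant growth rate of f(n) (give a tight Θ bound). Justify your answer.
f(n) ∈ Θ(n^3 · log n)

Compare the terms by growth order. For large n, n^a · (log n)^b dominates n^a' · (log n)^b' iff a > a', or (a = a' and b > b'). Ranking the 3 terms shows the dominant one is 3 · n^3 · log n. Hence f(n) ∈ Θ(n^3 · log n).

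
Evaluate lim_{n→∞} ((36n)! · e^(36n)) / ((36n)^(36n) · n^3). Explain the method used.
lim = 0

Stirling: (36n)! ~ sqrt(2π·36n) · (36n/e)^(36n). Hence
  (36n)! · e^(36n) / (36n)^(36n) ~ sqrt(2π·36n).
Dividing by n^3: sqrt(2π·36n) / n^3 = sqrt(2π·36) · n^((1−6)/2), so the expression behaves like sqrt(2π·36) · n^((1−6)/2) → 0.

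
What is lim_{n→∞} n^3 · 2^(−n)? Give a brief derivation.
lim = 0

Exponentials with base > 1 dominate every fixed polynomial: for any fixed c, n^c / 2^n → 0 as n → ∞ (e.g. by the ratio test, or by writing 2^n = e^(n ln 2) and noting e^(n ln 2) / n^c → ∞). Hence n^3 · 2^(−n) = n^3 / 2^n → 0.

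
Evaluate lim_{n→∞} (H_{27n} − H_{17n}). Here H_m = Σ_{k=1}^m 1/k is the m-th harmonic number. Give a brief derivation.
lim = ln(27/17)

Euler-Maclaurin gives H_m = ln m + γ + 1/(2m) + O(1/m^2). The γ and O(1/m) terms cancel in the difference:
  H_{27n} − H_{17n} = ln(27n) − ln(17n) + O(1/n) = ln(27/17) + O(1/n).
Hence the limit is ln(27/17).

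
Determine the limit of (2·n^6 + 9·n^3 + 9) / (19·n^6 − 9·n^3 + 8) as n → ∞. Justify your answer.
lim = 2/19

For large n the leading n^6 terms dominate both numerator and denominator. Dividing top and bottom by n^6, every other term tends to 0, leaving 2/19.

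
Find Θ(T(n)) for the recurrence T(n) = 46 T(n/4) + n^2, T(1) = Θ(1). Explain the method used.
T(n) = Θ(n^(log_4 46))

Master theorem: compare f(n) = n^2 to n^(log_4 46) where log_4 46 ≈ 2.762. Since 2 < log_4 46, we have f(n) = O(n^(log_4 46 − ε)) for some ε > 0 — Case 1. Hence T(n) = Θ(n^(log_4 46)).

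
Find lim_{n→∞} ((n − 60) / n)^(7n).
lim = e^(−420)

Rewrite as (1 − 60/n)^(7n). By the standard limit (1 + x/n)^n → e^x, we have (1 − 60/n)^n → e^(−60), and raising to the 7th power gives e^(−420).
More precisely, ln[(1 − 60/n)^(7n)] = 7n · ln(1 − 60/n) = 7n · (-60/n + O(1/n^2)) = -420 + O(1/n) → -420.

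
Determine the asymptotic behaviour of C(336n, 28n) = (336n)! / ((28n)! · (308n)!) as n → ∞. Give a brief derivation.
C(336n, 28n) ~ (8916100448256/285311670611)^(28n) · sqrt(6/(11π·28n))

Write N = 28n. Apply Stirling to each factorial:
  (12N)! ~ sqrt(2π·12N) · (12N/e)^(12N),
  N! ~ sqrt(2π N) · (N/e)^N,
  (11N)! ~ sqrt(2π·11N) · (11N/e)^(11N).
The exponential factors combine to (12N)^(12N) / (N^N · (11N)^(11N)) = 12^(12N)/11^(11N) = (12^12/11^11)^N = (8916100448256/285311670611)^N.
The square-root prefactors combine to sqrt(2π·12N) / (sqrt(2π N)·sqrt(2π·11N)) = sqrt(12 / (2π·11·N)) = sqrt(6/(11π·28n)).
Substituting N = 28n: C(336n, 28n) ~ (8916100448256/285311670611)^(28n) · sqrt(6/(11π·28n)).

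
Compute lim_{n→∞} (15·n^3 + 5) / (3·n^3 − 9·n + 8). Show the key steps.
lim = 15/3 = 5

For large n the leading n^3 terms dominate both numerator and denominator. Dividing top and bottom by n^3, every other term tends to 0, leaving 15/3 = 5.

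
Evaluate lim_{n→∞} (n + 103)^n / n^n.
lim = e^103

Rewrite as (1 + 103/n)^(n). By the standard limit (1 + x/n)^n → e^x, we have (1 + 103/n)^n → e^103, and raising to the 1st power gives e^103.
More precisely, ln[(1 + 103/n)^(n)] = n · ln(1 + 103/n) = n · (103/n + O(1/n^2)) = 103 + O(1/n) → 103.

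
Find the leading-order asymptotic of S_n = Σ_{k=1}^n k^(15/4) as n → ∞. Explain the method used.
S_n ~ (4/19) · n^(19/4)

Integral comparison: Σ_{k=1}^n k^(15/4) = ∫_0^n x^(15/4) dx + O(n^(15/4)). The integral is n^(1 + 15/4) / (1 + 15/4) = n^((15+4)/4) / ((15+4)/4) = (4/19) · n^(19/4).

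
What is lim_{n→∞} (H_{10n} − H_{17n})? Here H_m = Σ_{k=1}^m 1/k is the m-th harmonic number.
lim = ln(10/17)

Euler-Maclaurin gives H_m = ln m + γ + 1/(2m) + O(1/m^2). The γ and O(1/m) terms cancel in the difference:
  H_{10n} − H_{17n} = ln(10n) − ln(17n) + O(1/n) = ln(10/17) + O(1/n).
Hence the limit is ln(10/17).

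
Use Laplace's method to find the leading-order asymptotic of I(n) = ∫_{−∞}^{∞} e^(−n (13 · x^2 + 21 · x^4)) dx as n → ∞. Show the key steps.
I(n) ~ sqrt(π/(13n))

φ(x) = 13 · x^2 + 21 · x^4 has its unique global minimum at x* = 0 (since φ'(x) = 26x + 84x^3 = 0 only at x = 0 for real x with both coefficients positive, and φ → ∞ as |x| → ∞). At x* = 0, φ(0) = 0 and φ''(0) = 26. Laplace's method then gives
  I(n) ~ sqrt(2π / (n · φ''(0))) · e^(−n φ(0)) = sqrt(2π / (26n)) = sqrt(π/(13n)).
The 21 · x^4 term contributes only at subleading order (an O(1/n) relative correction).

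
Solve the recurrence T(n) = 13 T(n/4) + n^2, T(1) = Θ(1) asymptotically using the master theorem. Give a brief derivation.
T(n) = Θ(n^2)

log_4 13 ≈ 1.850. f(n) = n^2 dominates n^(log_4 13) since 2 > 1.850, and the regularity condition a·f(n/b) = 13·(n/4)^2 = (13/16)·n^2 ≤ c·f(n) holds with c = 13/16 ≈ 0.812 < 1. So this is Case 3: T(n) = Θ(f(n)) = Θ(n^2).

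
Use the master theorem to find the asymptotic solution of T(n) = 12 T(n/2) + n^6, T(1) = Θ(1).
T(n) = Θ(n^6)

log_2 12 ≈ 3.585. f(n) = n^6 dominates n^(log_2 12) since 6 > 3.585, and the regularity condition a·f(n/b) = 12·(n/2)^6 = (12/64)·n^6 ≤ c·f(n) holds with c = 12/64 ≈ 0.188 < 1. So this is Case 3: T(n) = Θ(f(n)) = Θ(n^6).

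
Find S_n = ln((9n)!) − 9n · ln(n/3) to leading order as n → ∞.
S_n ~ 9n · (ln 27 − 1) + O(ln n)

Stirling: ln((9n)!) = 9n ln(9n) − 9n + O(ln n).
  S_n = 9n ln(9n) − 9n − 9n ln(n/3) + O(ln n)
      = 9n ln(9n) − 9n ln n + 9n ln 3 − 9n + O(ln n)
      = 9n ln 9 + 9n ln 3 − 9n + O(ln n)
      = 9n (ln 27 − 1) + O(ln n).
Numerically ln(27) − 1 ≈ 2.2958.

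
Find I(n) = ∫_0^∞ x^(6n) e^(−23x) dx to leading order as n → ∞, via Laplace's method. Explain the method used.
I(n) ~ (sqrt(2π·6n) / 23) · (6n/(23e))^(6n)

Write the integrand as exp(6n ln x − 23x) and set f(x) = 6n ln x − 23x. Then f'(x) = 6n/x − 23 = 0 at x* = 6n/23, and f''(x*) = −6n/x*^2 = −23^2/(6n). Laplace's method (interior maximum) gives
  I(n) ~ e^(f(x*)) · sqrt(2π / |f''(x*)|)
        = exp(6n ln(6n/23) − 6n) · sqrt(2π · 6n / 23^2)
        = (6n/23)^(6n) e^(−6n) · sqrt(2π·6n) / 23
        = (sqrt(2π·6n) / 23) · (6n/(23e))^(6n).
This matches Γ(6n+1)/23^(6n+1) with Stirling applied to Γ.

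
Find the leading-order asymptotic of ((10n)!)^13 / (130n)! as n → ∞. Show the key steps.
((10n)!)^13/(130n)! ~ ((2π·10n)^(12/2) / sqrt(13)) · 13^(−13·10n)  →  0

Write N = 10n. Stirling: N! ~ sqrt(2π N)(N/e)^N and (13N)! ~ sqrt(2π·13N)·(13N/e)^(13N).
  (N!)^13/(13N)! ~ (2π N)^(13/2) (N/e)^(13N) / [sqrt(2π·13N) (13N/e)^(13N)]
     = (2π N)^(13/2) / sqrt(2π·13N) · (N/(13N))^(13N)
     = (2π N)^((13−1)/2) / sqrt(13) · 13^(−13N).
Since 13^13 > 1, the factor 13^(−13N) decays exponentially, so the ratio → 0. Substituting N = 10n gives the stated form.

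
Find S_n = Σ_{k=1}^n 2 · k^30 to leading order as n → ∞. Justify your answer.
S_n ~ 2 · n^31 / 31

By integral comparison (Euler-Maclaurin), Σ_{k=1}^n 2 · k^30 = 2 · ∫_0^n x^30 dx + O(n^30) = 2 · n^31/31 + O(n^30). (Equivalently, Faulhaber's formula gives the same leading term.)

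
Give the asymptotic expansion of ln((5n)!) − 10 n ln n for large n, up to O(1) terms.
ln((5n)!) − 10 n ln n = −5 n ln n + 5(ln 5 − 1) n + (1/2) ln(2π·5n) + O(1/n)

Stirling: ln((5n)!) = 5n ln(5n) − 5n + (1/2) ln(2π·5n) + O(1/n).
Expand 5n ln(5n) = 5n (ln n + ln 5) = 5n ln n + 5n ln 5.
Subtract 10n ln n: leading term is (5 − 10) n ln n = −5 n ln n. The next term is 5n ln 5 − 5n = 5(ln 5 − 1) n. Then the (1/2) ln(2π·5n) correction.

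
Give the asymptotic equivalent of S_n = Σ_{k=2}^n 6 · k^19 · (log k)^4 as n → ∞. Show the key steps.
S_n ~ 3 · n^20 · (log n)^4 / 10

By integral comparison, S_n = ∫_1^n 6 · x^19 · (log x)^4 dx + O(n^19 · (log n)^4). For the integral, the leading term of ∫_1^n x^19 (log x)^4 dx is n^20/20 · (log n)^4 (by repeated integration by parts; each step lowers the log-exponent and produces a relatively O(1/log n) correction). Hence S_n ~ 3 · n^20 · (log n)^4 / 10.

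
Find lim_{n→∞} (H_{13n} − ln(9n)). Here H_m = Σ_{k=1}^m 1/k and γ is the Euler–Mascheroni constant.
lim = ln(13/9) + γ

By Euler-Maclaurin, H_m = ln m + γ + O(1/m). So
  H_{13n} − ln(9n) = ln(13n) + γ − ln(9n) + O(1/n)
                       = ln(13/9) + γ + O(1/n).
Hence the limit is ln(13/9) + γ.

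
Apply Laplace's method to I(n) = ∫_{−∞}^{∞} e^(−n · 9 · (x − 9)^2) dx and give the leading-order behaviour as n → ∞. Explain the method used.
I(n) = sqrt(π/(9n))

Here φ(x) = 9 · (x − 9)^2 has its unique minimum at x* = 9 with φ(x*) = 0 and φ''(x*) = 18. Laplace's method gives
  I(n) ~ e^(−n φ(x*)) · sqrt(2π / (n · φ''(x*))) = sqrt(2π / (18n)) = sqrt(π/(9n)).
This is exact: substituting u = (x − 9)·sqrt(9n) gives I(n) = (1/sqrt(9n)) ∫_{−∞}^{∞} e^(−u^2) du = sqrt(π/(9n)).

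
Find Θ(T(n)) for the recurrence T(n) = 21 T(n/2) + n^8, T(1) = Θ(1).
T(n) = Θ(n^8)

log_2 21 ≈ 4.392. f(n) = n^8 dominates n^(log_2 21) since 8 > 4.392, and the regularity condition a·f(n/b) = 21·(n/2)^8 = (21/256)·n^8 ≤ c·f(n) holds with c = 21/256 ≈ 0.082 < 1. So this is Case 3: T(n) = Θ(f(n)) = Θ(n^8).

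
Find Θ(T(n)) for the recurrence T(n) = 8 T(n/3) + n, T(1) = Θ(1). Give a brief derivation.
T(n) = Θ(n^(log_3 8))

Master theorem: compare f(n) = n to n^(log_3 8) where log_3 8 ≈ 1.893. Since 1 < log_3 8, we have f(n) = O(n^(log_3 8 − ε)) for some ε > 0 — Case 1. Hence T(n) = Θ(n^(log_3 8)).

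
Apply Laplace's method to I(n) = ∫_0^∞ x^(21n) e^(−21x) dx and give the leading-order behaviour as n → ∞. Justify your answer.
I(n) ~ (sqrt(2π·21n) / 21) · (21n/(21e))^(21n)

Write the integrand as exp(21n ln x − 21x) and set f(x) = 21n ln x − 21x. Then f'(x) = 21n/x − 21 = 0 at x* = 21n/21, and f''(x*) = −21n/x*^2 = −21^2/(21n). Laplace's method (interior maximum) gives
  I(n) ~ e^(f(x*)) · sqrt(2π / |f''(x*)|)
        = exp(21n ln(21n/21) − 21n) · sqrt(2π · 21n / 21^2)
        = (21n/21)^(21n) e^(−21n) · sqrt(2π·21n) / 21
        = (sqrt(2π·21n) / 21) · (21n/(21e))^(21n).
This matches Γ(21n+1)/21^(21n+1) with Stirling applied to Γ.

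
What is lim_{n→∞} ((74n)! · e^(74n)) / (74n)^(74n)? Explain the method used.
lim = ∞

Stirling: (74n)! ~ sqrt(2π·74n) · (74n/e)^(74n). Hence
  (74n)! · e^(74n) / (74n)^(74n) ~ sqrt(2π·74n) = sqrt(2π·74) · sqrt(n) → ∞.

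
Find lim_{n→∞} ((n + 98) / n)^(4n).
lim = e^392

Rewrite as (1 + 98/n)^(4n). By the standard limit (1 + x/n)^n → e^x, we have (1 + 98/n)^n → e^98, and raising to the 4th power gives e^392.
More precisely, ln[(1 + 98/n)^(4n)] = 4n · ln(1 + 98/n) = 4n · (98/n + O(1/n^2)) = 392 + O(1/n) → 392.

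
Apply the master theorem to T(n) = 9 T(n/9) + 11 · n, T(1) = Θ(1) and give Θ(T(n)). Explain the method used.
T(n) = Θ(n log n)

log_9 9 = 1, and f(n) = 11 · n = Θ(n^(log_9 9)). This is Case 2 of the master theorem: T(n) = Θ(f(n) · log n) = Θ(n log n).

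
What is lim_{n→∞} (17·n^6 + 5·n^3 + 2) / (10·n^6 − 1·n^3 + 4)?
lim = 17/10

For large n the leading n^6 terms dominate both numerator and denominator. Dividing top and bottom by n^6, every other term tends to 0, leaving 17/10.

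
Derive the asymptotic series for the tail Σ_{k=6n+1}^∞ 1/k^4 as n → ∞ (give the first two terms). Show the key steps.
Σ_{k>6n} 1/k^4 = 1/(3 · (6n)^3) − 1/(2 · (6n)^4) + O(1/(6n)^5)

Compare to the integral: ∫_{6n}^∞ x^(−4) dx = [−x^(−3)/3]_{6n}^∞ = 1/((4−1)·(6n)^3). The Euler-Maclaurin correction adds −f(6n)/2 = −1/(2·(6n)^4). Euler-Maclaurin then gives
  Σ_{k>6n} 1/k^4 = ∫_{6n}^∞ dx/x^4 − 1/(2·(6n)^4) + O(1/(6n)^5).
(Equivalently this is ζ(4) − Σ_{k≤6n} 1/k^4.)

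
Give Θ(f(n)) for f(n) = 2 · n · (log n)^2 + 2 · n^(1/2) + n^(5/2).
f(n) ∈ Θ(n^(5/2))

Compare the terms by growth order. For large n, n^a · (log n)^b dominates n^a' · (log n)^b' iff a > a', or (a = a' and b > b'). Ranking the 3 terms shows the dominant one is n^(5/2). Hence f(n) ∈ Θ(n^(5/2)).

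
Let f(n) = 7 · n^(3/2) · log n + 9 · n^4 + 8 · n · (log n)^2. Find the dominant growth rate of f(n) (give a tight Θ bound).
f(n) ∈ Θ(n^4)

Compare the terms by growth order. For large n, n^a · (log n)^b dominates n^a' · (log n)^b' iff a > a', or (a = a' and b > b'). Ranking the 3 terms shows the dominant one is 9 · n^4. Hence f(n) ∈ Θ(n^4).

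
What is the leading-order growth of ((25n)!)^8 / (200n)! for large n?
((25n)!)^8/(200n)! ~ ((2π·25n)^(7/2) / sqrt(8)) · 8^(−8·25n)  →  0

Write N = 25n. Stirling: N! ~ sqrt(2π N)(N/e)^N and (8N)! ~ sqrt(2π·8N)·(8N/e)^(8N).
  (N!)^8/(8N)! ~ (2π N)^(8/2) (N/e)^(8N) / [sqrt(2π·8N) (8N/e)^(8N)]
     = (2π N)^(8/2) / sqrt(2π·8N) · (N/(8N))^(8N)
     = (2π N)^((8−1)/2) / sqrt(8) · 8^(−8N).
Since 8^8 > 1, the factor 8^(−8N) decays exponentially, so the ratio → 0. Substituting N = 25n gives the stated form.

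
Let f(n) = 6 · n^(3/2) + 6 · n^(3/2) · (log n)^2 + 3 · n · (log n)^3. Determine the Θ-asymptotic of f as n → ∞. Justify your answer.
f(n) ∈ Θ(n^(3/2) · (log n)^2)

Compare the terms by growth order. For large n, n^a · (log n)^b dominates n^a' · (log n)^b' iff a > a', or (a = a' and b > b'). Ranking the 3 terms shows the dominant one is 6 · n^(3/2) · (log n)^2. Hence f(n) ∈ Θ(n^(3/2) · (log n)^2).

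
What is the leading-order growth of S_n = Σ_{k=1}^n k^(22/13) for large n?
S_n ~ (13/35) · n^(35/13)

Integral comparison: Σ_{k=1}^n k^(22/13) = ∫_0^n x^(22/13) dx + O(n^(22/13)). The integral is n^(1 + 22/13) / (1 + 22/13) = n^((22+13)/13) / ((22+13)/13) = (13/35) · n^(35/13).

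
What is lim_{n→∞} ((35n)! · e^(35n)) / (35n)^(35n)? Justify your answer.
lim = ∞

Stirling: (35n)! ~ sqrt(2π·35n) · (35n/e)^(35n). Hence
  (35n)! · e^(35n) / (35n)^(35n) ~ sqrt(2π·35n) = sqrt(2π·35) · sqrt(n) → ∞.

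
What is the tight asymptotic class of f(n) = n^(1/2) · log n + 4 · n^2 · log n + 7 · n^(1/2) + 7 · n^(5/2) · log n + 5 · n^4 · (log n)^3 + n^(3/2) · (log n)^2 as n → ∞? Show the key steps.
f(n) ∈ Θ(n^4 · (log n)^3)

Compare the terms by growth order. For large n, n^a · (log n)^b dominates n^a' · (log n)^b' iff a > a', or (a = a' and b > b'). Ranking the 6 terms shows the dominant one is 5 · n^4 · (log n)^3. Hence f(n) ∈ Θ(n^4 · (log n)^3).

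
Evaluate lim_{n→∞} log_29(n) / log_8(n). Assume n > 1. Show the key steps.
lim = ln(8) / ln(29) = log_29(8)

Change of base: log_29(n) = ln n / ln 29 and log_8(n) = ln n / ln 8. The ratio is (ln n / ln 29) · (ln 8 / ln n) = ln 8 / ln 29, a constant independent of n. So the limit is ln 8 / ln 29 = log_29(8).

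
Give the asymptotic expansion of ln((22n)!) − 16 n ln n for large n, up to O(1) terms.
ln((22n)!) − 16 n ln n = 6 n ln n + 22(ln 22 − 1) n + (1/2) ln(2π·22n) + O(1/n)

Stirling: ln((22n)!) = 22n ln(22n) − 22n + (1/2) ln(2π·22n) + O(1/n).
Expand 22n ln(22n) = 22n (ln n + ln 22) = 22n ln n + 22n ln 22.
Subtract 16n ln n: leading term is (22 − 16) n ln n = 6 n ln n. The next term is 22n ln 22 − 22n = 22(ln 22 − 1) n. Then the (1/2) ln(2π·22n) correction.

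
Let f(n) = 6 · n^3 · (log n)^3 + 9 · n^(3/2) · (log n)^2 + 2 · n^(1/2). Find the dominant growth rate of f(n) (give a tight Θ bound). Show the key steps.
f(n) ∈ Θ(n^3 · (log n)^3)

Compare the terms by growth order. For large n, n^a · (log n)^b dominates n^a' · (log n)^b' iff a > a', or (a = a' and b > b'). Ranking the 3 terms shows the dominant one is 6 · n^3 · (log n)^3. Hence f(n) ∈ Θ(n^3 · (log n)^3).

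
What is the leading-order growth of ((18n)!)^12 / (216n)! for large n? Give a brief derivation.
((18n)!)^12/(216n)! ~ ((2π·18n)^(11/2) / sqrt(12)) · 12^(−12·18n)  →  0

Write N = 18n. Stirling: N! ~ sqrt(2π N)(N/e)^N and (12N)! ~ sqrt(2π·12N)·(12N/e)^(12N).
  (N!)^12/(12N)! ~ (2π N)^(12/2) (N/e)^(12N) / [sqrt(2π·12N) (12N/e)^(12N)]
     = (2π N)^(12/2) / sqrt(2π·12N) · (N/(12N))^(12N)
     = (2π N)^((12−1)/2) / sqrt(12) · 12^(−12N).
Since 12^12 > 1, the factor 12^(−12N) decays exponentially, so the ratio → 0. Substituting N = 18n gives the stated form.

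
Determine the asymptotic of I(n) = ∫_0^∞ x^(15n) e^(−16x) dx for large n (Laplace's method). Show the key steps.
I(n) ~ (sqrt(2π·15n) / 16) · (15n/(16e))^(15n)

Write the integrand as exp(15n ln x − 16x) and set f(x) = 15n ln x − 16x. Then f'(x) = 15n/x − 16 = 0 at x* = 15n/16, and f''(x*) = −15n/x*^2 = −16^2/(15n). Laplace's method (interior maximum) gives
  I(n) ~ e^(f(x*)) · sqrt(2π / |f''(x*)|)
        = exp(15n ln(15n/16) − 15n) · sqrt(2π · 15n / 16^2)
        = (15n/16)^(15n) e^(−15n) · sqrt(2π·15n) / 16
        = (sqrt(2π·15n) / 16) · (15n/(16e))^(15n).
This matches Γ(15n+1)/16^(15n+1) with Stirling applied to Γ.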